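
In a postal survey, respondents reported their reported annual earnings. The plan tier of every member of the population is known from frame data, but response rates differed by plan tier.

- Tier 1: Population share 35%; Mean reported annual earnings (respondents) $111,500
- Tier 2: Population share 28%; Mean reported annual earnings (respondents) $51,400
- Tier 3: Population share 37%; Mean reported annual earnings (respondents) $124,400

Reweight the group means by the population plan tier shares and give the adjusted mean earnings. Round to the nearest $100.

Weight each group's respondent value by its population share:
  Tier 1: 0.35 × 111,500 = 39,025
  Tier 2: 0.28 × 51,400 = 14,392
  Tier 3: 0.37 × 124,400 = 46,028
Post-stratified estimate = 99,445 → $99,400.

$99,400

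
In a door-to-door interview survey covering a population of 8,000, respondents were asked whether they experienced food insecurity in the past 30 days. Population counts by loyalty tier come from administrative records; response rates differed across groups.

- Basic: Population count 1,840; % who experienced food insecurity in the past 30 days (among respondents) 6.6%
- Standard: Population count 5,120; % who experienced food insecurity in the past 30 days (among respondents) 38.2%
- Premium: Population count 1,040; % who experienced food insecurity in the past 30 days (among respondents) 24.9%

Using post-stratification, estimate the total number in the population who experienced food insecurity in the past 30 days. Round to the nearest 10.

Estimated count per cell = population count × respondent percentage:
  Basic: 1,840 × 6.6% = 121.44
  Standard: 5,120 × 38.2% = 1955.84
  Premium: 1,040 × 24.9% = 258.96
Estimated total = 2336.24 → 2,340.

2,340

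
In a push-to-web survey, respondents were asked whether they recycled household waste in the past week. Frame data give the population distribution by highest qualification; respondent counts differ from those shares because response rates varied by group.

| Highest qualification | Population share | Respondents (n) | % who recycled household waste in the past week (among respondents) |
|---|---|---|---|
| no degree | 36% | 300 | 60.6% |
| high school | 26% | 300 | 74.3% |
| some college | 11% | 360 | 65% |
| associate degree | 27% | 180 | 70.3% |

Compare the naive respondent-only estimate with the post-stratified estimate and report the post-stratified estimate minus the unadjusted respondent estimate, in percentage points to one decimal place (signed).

+0.1 percentage points

Naive respondent-only estimate (weights = respondent counts):
  (300/1140)×60.6 + (300/1140)×74.3 + (360/1140)×65 + (180/1140)×70.3 = 67.1263%
Reweighting by population highest qualification shares:
  0.36×60.6 + 0.26×74.3 + 0.11×65 + 0.27×70.3 = 67.265%
Difference = 67.265 − 67.1263 = 0.1387 pp.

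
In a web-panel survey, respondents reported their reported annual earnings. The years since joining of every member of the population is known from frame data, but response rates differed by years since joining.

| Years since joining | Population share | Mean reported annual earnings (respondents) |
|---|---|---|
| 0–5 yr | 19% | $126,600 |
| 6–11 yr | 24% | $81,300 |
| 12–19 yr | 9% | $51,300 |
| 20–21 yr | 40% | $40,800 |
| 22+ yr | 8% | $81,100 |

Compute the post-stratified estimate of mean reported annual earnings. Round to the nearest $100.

$71,000

Post-stratification weights by population share, not respondent share:
  0–5 yr: 0.19 × 126,600 = 24,054
  6–11 yr: 0.24 × 81,300 = 19,512
  12–19 yr: 0.09 × 51,300 = 4617
  20–21 yr: 0.4 × 40,800 = 16,320
  22+ yr: 0.08 × 81,100 = 6488
Post-stratified estimate = 70,991 → $71,000.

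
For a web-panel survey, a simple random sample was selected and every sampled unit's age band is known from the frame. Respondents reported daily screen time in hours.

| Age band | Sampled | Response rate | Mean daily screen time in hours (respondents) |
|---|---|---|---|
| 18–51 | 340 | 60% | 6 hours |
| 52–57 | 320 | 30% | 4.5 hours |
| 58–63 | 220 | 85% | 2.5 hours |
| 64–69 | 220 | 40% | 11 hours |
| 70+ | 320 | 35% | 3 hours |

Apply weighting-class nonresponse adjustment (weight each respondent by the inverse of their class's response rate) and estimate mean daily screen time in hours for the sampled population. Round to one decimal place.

5.2

Each respondent's weight = sampled/responded in their class; summing within a class gives n_sampled, so:
  18–51: 340 × 6 = 2040
  52–57: 320 × 4.5 = 1440
  58–63: 220 × 2.5 = 550
  64–69: 220 × 11 = 2420
  70+: 320 × 3 = 960
Adjusted estimate = 7410 / 1,420 = 5.21831 → 5.2.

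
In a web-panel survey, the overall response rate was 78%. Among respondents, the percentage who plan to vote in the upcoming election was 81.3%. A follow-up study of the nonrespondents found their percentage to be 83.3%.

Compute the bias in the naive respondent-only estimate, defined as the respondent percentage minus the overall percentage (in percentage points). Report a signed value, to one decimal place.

Nonresponse fraction = 1 − 0.78 = 0.22.
Bias = (nonresponse fraction) × (respondent percentage − nonrespondent percentage)
     = 0.22 × (81.3 − 83.3) = 0.22 × -2 = -0.44.

-0.4 percentage points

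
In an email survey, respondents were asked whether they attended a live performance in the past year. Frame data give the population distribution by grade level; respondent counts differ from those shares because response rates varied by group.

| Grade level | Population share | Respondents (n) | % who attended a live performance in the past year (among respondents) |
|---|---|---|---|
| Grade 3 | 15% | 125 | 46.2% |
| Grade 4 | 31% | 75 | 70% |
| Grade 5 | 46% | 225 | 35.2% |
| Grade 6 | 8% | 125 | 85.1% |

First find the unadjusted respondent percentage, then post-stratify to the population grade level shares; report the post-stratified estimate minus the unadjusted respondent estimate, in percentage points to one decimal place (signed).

Without adjustment, the pooled respondent share is:
  (125/550)×46.2 + (75/550)×70 + (225/550)×35.2 + (125/550)×85.1 = 53.7864%
Post-stratified estimate weights by population shares:
  0.15×46.2 + 0.31×70 + 0.46×35.2 + 0.08×85.1 = 51.63%
Difference = 51.63 − 53.7864 = -2.1564 pp.

-2.2 percentage points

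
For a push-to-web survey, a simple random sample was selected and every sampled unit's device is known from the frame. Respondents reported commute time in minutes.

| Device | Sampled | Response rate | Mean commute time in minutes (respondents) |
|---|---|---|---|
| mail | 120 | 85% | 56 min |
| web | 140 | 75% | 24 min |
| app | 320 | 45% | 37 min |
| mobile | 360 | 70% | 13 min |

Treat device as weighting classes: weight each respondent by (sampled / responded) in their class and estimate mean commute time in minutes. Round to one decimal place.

28.3

Weighting each respondent by the inverse class response rate inflates each class back to its sampled size, so the class weight is n_sampled:
  mail: 120 × 56 = 6720
  web: 140 × 24 = 3360
  app: 320 × 37 = 11,840
  mobile: 360 × 13 = 4680
Adjusted estimate = 26,600 / 940 = 28.2979 → 28.3.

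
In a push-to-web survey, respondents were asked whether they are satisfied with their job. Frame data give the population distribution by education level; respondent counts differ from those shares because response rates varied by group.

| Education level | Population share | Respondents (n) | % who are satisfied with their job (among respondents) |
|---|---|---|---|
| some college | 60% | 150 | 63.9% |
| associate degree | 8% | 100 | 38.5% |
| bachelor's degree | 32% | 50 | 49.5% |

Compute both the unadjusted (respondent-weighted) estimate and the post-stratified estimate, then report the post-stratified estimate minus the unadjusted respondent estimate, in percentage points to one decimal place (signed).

+4.2 percentage points

Unadjusted (pooled respondent) estimate weights by respondent counts:
  (150/300)×63.9 + (100/300)×38.5 + (50/300)×49.5 = 53.0333%
Post-stratified estimate weights by population shares:
  0.6×63.9 + 0.08×38.5 + 0.32×49.5 = 57.26%
Difference = 57.26 − 53.0333 = 4.2267 pp.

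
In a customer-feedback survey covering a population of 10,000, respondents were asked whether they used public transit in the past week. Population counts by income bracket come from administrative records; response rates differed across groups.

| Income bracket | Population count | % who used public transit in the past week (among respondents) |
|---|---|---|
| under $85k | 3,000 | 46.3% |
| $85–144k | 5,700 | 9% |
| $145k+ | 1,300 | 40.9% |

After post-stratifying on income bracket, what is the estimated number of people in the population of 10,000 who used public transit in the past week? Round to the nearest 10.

Each cell contributes its population count × the respondent rate:
  under $85k: 3,000 × 46.3% = 1389
  $85–144k: 5,700 × 9% = 513
  $145k+: 1,300 × 40.9% = 531.7
Estimated total = 2433.7 → 2,430.

2,430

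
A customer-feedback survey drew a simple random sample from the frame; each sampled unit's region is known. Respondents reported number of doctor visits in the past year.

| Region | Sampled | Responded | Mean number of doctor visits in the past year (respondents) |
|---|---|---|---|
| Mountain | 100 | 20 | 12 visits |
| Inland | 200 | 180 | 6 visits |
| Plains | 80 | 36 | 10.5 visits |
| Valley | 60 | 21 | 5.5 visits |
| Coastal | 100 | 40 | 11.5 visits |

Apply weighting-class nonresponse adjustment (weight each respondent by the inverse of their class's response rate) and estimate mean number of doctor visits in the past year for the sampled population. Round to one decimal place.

Class response rates: Mountain 20/100 = 20%, Inland 180/200 = 90%, Plains 36/80 = 45%, Valley 21/60 = 35%, Coastal 40/100 = 40%.
Weighting each respondent by the inverse class response rate inflates each class back to its sampled size, so the class weight is n_sampled:
  Mountain: 100 × 12 = 1200
  Inland: 200 × 6 = 1200
  Plains: 80 × 10.5 = 840
  Valley: 60 × 5.5 = 330
  Coastal: 100 × 11.5 = 1150
Adjusted estimate = 4720 / 540 = 8.74074 → 8.7.

8.7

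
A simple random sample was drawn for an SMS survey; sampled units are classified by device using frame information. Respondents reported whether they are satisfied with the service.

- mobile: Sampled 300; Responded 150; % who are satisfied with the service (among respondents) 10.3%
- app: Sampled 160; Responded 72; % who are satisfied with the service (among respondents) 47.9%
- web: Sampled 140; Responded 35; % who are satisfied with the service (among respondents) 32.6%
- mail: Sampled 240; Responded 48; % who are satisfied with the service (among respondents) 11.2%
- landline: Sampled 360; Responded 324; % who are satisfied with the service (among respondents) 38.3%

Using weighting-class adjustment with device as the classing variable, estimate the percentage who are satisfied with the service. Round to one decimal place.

26.5%

Class response rates: mobile 150/300 = 50%, app 72/160 = 45%, web 35/140 = 25%, mail 48/240 = 20%, landline 324/360 = 90%.
Weighting each respondent by the inverse class response rate inflates each class back to its sampled size, so the class weight is n_sampled:
  mobile: 300 × 10.3 = 3090
  app: 160 × 47.9 = 7664
  web: 140 × 32.6 = 4564
  mail: 240 × 11.2 = 2688
  landline: 360 × 38.3 = 13788
Adjusted estimate = 31,794 / 1,200 = 26.495 → 26.5%.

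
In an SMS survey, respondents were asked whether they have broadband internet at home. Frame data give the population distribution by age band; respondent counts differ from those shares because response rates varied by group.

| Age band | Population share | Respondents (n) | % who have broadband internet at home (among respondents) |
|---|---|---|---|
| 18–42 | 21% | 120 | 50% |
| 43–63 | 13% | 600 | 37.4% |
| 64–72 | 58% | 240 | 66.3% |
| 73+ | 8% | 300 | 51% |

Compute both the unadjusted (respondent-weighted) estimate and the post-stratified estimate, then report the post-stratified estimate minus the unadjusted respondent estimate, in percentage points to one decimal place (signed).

Naive respondent-only estimate (weights = respondent counts):
  (120/1260)×50 + (600/1260)×37.4 + (240/1260)×66.3 + (300/1260)×51 = 47.3429%
Post-stratifying to population shares instead:
  0.21×50 + 0.13×37.4 + 0.58×66.3 + 0.08×51 = 57.896%
Difference = 57.896 − 47.3429 = 10.5531 pp.

+10.6 percentage points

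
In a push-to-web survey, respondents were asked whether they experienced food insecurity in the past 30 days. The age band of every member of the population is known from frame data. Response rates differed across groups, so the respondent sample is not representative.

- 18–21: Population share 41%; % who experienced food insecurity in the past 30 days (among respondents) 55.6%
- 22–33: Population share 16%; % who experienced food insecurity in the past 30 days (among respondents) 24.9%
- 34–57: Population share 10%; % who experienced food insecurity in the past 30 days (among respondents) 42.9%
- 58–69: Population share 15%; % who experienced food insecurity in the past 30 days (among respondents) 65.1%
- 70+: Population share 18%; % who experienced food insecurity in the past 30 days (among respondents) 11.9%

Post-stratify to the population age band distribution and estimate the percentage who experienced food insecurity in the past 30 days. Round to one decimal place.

43.0%

Reweight to the known age band distribution:
  18–21: 0.41 × 55.6 = 22.796
  22–33: 0.16 × 24.9 = 3.984
  34–57: 0.1 × 42.9 = 4.29
  58–69: 0.15 × 65.1 = 9.765
  70+: 0.18 × 11.9 = 2.142
Post-stratified estimate = 42.977 → 43.0%.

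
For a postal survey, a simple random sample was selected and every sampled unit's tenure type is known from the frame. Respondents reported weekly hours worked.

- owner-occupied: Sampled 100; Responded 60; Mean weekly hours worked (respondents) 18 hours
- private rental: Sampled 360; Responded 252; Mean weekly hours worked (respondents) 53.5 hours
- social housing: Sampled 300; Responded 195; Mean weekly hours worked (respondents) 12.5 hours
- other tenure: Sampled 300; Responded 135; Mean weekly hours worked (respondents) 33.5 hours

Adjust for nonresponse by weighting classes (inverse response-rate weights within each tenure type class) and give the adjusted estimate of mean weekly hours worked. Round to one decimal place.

32.9

Response rates by class: owner-occupied 60/100 = 60%, private rental 252/360 = 70%, social housing 195/300 = 65%, other tenure 135/300 = 45%.
With weight = n_sampled/n_responded per class, the weighted class total is n_sampled:
  owner-occupied: 100 × 18 = 1800
  private rental: 360 × 53.5 = 19,260
  social housing: 300 × 12.5 = 3750
  other tenure: 300 × 33.5 = 10,050
Adjusted estimate = 34,860 / 1,060 = 32.8868 → 32.9.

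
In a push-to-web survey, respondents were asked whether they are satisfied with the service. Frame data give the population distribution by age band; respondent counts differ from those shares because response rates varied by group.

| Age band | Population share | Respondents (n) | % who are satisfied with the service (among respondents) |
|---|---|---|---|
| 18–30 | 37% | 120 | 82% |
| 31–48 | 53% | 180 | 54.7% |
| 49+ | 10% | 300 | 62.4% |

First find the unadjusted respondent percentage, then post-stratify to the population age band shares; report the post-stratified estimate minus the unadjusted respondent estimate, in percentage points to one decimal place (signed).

+1.6 percentage points

Naive respondent-only estimate (weights = respondent counts):
  (120/600)×82 + (180/600)×54.7 + (300/600)×62.4 = 64.01%
Post-stratifying to population shares instead:
  0.37×82 + 0.53×54.7 + 0.1×62.4 = 65.571%
Difference = 65.571 − 64.01 = 1.561 pp.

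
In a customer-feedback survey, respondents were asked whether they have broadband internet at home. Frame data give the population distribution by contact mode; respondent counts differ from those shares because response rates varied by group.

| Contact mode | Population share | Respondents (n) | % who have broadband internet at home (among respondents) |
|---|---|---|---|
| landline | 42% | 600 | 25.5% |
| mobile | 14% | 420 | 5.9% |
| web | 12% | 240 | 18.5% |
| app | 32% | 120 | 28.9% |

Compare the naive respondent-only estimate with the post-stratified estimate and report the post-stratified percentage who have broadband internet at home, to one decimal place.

23.0%

Unadjusted (pooled respondent) estimate weights by respondent counts:
  (600/1380)×25.5 + (420/1380)×5.9 + (240/1380)×18.5 + (120/1380)×28.9 = 18.613%
Post-stratified estimate weights by population shares:
  0.42×25.5 + 0.14×5.9 + 0.12×18.5 + 0.32×28.9 = 23.004%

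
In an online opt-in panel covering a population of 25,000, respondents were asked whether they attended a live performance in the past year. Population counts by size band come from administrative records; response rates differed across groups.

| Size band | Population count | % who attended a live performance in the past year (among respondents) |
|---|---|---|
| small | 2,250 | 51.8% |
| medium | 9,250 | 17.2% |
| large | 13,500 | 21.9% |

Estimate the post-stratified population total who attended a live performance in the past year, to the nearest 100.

5,700

Estimated count per cell = population count × respondent percentage:
  small: 2,250 × 51.8% = 1165.5
  medium: 9,250 × 17.2% = 1591
  large: 13,500 × 21.9% = 2956.5
Estimated total = 5713 → 5,700.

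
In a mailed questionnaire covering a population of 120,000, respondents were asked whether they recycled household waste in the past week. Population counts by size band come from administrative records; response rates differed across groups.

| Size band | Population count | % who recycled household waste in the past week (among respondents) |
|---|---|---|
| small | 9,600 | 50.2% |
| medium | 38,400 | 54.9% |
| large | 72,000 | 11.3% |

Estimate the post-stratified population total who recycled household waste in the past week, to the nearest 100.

34,000

Estimated count per cell = population count × respondent percentage:
  small: 9,600 × 50.2% = 4819.2
  medium: 38,400 × 54.9% = 21081.6
  large: 72,000 × 11.3% = 8136
Estimated total = 34036.8 → 34,000.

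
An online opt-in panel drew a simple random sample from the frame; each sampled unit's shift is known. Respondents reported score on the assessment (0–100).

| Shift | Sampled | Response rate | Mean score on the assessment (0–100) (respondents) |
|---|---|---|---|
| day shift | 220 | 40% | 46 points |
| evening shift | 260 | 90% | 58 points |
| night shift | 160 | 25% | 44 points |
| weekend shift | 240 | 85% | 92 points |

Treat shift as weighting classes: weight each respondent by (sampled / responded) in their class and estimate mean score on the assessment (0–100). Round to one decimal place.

61.7

Weighting each respondent by the inverse class response rate inflates each class back to its sampled size, so the class weight is n_sampled:
  day shift: 220 × 46 = 10,120
  evening shift: 260 × 58 = 15,080
  night shift: 160 × 44 = 7040
  weekend shift: 240 × 92 = 22,080
Adjusted estimate = 54,320 / 880 = 61.7273 → 61.7.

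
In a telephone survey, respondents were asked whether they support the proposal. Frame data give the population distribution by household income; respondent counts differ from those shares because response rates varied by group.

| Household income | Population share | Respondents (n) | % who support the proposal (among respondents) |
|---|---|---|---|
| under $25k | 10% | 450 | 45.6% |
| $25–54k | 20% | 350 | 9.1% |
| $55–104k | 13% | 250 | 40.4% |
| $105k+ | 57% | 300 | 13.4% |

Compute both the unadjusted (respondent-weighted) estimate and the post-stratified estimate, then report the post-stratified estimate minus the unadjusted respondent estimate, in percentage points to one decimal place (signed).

-8.7 percentage points

Without adjustment, the pooled respondent share is:
  (450/1350)×45.6 + (350/1350)×9.1 + (250/1350)×40.4 + (300/1350)×13.4 = 28.0185%
Reweighting by population household income shares:
  0.1×45.6 + 0.2×9.1 + 0.13×40.4 + 0.57×13.4 = 19.27%
Difference = 19.27 − 28.0185 = -8.7485 pp.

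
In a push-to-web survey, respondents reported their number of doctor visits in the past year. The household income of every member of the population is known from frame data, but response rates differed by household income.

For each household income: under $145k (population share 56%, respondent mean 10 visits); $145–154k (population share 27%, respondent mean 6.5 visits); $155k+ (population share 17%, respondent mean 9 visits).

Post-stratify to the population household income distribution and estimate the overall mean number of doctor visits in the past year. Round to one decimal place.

Each cell contributes population-share × respondent value:
  under $145k: 0.56 × 10 = 5.6
  $145–154k: 0.27 × 6.5 = 1.755
  $155k+: 0.17 × 9 = 1.53
Post-stratified estimate = 8.885 → 8.9.

8.9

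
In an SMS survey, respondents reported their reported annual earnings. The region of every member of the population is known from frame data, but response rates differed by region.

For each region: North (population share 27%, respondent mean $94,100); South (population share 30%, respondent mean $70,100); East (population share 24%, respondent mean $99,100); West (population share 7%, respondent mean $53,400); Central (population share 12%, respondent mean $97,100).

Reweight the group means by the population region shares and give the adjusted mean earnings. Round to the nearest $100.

$85,600

Each cell contributes population-share × respondent value:
  North: 0.27 × 94,100 = 25,407
  South: 0.3 × 70,100 = 21,030
  East: 0.24 × 99,100 = 23,784
  West: 0.07 × 53,400 = 3738
  Central: 0.12 × 97,100 = 11,652
Post-stratified estimate = 85,611 → $85,600.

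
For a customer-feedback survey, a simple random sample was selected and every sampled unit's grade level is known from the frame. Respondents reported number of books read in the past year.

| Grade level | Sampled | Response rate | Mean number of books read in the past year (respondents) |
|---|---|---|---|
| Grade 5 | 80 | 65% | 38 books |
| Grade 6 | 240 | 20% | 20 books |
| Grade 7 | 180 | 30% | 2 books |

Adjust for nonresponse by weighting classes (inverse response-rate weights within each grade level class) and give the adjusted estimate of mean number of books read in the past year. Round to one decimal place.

16.4

With weight = n_sampled/n_responded per class, the weighted class total is n_sampled:
  Grade 5: 80 × 38 = 3040
  Grade 6: 240 × 20 = 4800
  Grade 7: 180 × 2 = 360
Adjusted estimate = 8200 / 500 = 16.4 → 16.4.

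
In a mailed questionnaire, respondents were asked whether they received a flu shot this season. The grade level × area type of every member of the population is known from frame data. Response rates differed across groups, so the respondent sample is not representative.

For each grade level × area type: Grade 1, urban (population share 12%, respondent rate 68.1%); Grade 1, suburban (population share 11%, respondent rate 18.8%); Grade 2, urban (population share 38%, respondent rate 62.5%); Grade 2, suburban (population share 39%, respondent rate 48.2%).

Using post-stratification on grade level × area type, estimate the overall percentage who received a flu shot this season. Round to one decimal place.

Weight each group's respondent value by its population share:
  Grade 1, urban: 0.12 × 68.1 = 8.172
  Grade 1, suburban: 0.11 × 18.8 = 2.068
  Grade 2, urban: 0.38 × 62.5 = 23.75
  Grade 2, suburban: 0.39 × 48.2 = 18.798
Post-stratified estimate = 52.788 → 52.8%.

52.8%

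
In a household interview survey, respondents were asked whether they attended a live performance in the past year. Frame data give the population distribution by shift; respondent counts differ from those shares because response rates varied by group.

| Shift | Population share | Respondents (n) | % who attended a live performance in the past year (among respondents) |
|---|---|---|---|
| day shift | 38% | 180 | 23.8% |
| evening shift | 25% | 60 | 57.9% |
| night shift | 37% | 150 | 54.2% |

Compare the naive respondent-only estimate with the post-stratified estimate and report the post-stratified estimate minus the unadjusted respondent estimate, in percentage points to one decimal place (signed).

+2.8 percentage points

Unadjusted (pooled respondent) estimate weights by respondent counts:
  (180/390)×23.8 + (60/390)×57.9 + (150/390)×54.2 = 40.7385%
Reweighting by population shift shares:
  0.38×23.8 + 0.25×57.9 + 0.37×54.2 = 43.573%
Difference = 43.573 − 40.7385 = 2.8345 pp.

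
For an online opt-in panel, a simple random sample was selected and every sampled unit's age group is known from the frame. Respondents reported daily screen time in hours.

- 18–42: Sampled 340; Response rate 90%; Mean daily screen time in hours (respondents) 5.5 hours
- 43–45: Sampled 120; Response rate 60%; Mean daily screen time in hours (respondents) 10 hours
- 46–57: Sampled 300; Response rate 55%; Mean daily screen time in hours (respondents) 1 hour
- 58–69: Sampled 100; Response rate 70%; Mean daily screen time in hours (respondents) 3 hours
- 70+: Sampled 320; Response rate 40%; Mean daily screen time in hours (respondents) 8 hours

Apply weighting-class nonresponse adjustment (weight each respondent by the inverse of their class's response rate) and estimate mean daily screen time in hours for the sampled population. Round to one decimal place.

5.3

Weighting each respondent by the inverse class response rate inflates each class back to its sampled size, so the class weight is n_sampled:
  18–42: 340 × 5.5 = 1870
  43–45: 120 × 10 = 1200
  46–57: 300 × 1 = 300
  58–69: 100 × 3 = 300
  70+: 320 × 8 = 2560
Adjusted estimate = 6230 / 1,180 = 5.27966 → 5.3.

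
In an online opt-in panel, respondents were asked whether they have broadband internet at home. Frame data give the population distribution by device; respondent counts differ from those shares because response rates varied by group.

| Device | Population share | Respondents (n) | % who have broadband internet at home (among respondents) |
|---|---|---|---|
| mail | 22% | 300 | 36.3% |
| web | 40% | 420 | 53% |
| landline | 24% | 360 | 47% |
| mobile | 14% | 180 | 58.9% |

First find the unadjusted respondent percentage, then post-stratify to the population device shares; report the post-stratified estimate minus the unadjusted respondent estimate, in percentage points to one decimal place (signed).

+0.6 percentage points

Naive respondent-only estimate (weights = respondent counts):
  (300/1260)×36.3 + (420/1260)×53 + (360/1260)×47 + (180/1260)×58.9 = 48.1524%
Post-stratifying to population shares instead:
  0.22×36.3 + 0.4×53 + 0.24×47 + 0.14×58.9 = 48.712%
Difference = 48.712 − 48.1524 = 0.5596 pp.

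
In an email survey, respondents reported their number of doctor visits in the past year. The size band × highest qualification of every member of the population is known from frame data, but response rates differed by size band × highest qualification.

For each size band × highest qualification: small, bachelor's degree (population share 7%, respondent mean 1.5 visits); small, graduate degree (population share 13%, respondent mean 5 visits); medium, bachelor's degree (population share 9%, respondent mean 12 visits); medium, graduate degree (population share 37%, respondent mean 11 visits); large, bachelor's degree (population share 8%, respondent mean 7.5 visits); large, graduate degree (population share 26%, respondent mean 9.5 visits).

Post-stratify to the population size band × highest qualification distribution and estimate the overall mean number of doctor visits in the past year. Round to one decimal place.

Post-stratification weights by population share, not respondent share:
  small, bachelor's degree: 0.07 × 1.5 = 0.105
  small, graduate degree: 0.13 × 5 = 0.65
  medium, bachelor's degree: 0.09 × 12 = 1.08
  medium, graduate degree: 0.37 × 11 = 4.07
  large, bachelor's degree: 0.08 × 7.5 = 0.6
  large, graduate degree: 0.26 × 9.5 = 2.47
Post-stratified estimate = 8.975 → 9.0.

9.0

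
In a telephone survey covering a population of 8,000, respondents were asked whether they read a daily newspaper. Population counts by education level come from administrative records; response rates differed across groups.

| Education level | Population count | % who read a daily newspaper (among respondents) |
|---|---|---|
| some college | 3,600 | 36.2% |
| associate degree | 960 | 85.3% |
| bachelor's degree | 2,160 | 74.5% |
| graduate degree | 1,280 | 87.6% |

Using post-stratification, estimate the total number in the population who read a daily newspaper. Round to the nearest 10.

4,850

Estimated count per cell = population count × respondent percentage:
  some college: 3,600 × 36.2% = 1303.2
  associate degree: 960 × 85.3% = 818.88
  bachelor's degree: 2,160 × 74.5% = 1609.2
  graduate degree: 1,280 × 87.6% = 1121.28
Estimated total = 4852.56 → 4,850.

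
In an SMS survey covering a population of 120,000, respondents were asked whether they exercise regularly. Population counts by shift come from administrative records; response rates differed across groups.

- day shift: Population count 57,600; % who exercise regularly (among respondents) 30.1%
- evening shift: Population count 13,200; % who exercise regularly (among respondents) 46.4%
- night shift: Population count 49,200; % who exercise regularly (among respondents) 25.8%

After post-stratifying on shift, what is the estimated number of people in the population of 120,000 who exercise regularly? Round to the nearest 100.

Estimated count per cell = population count × respondent percentage:
  day shift: 57,600 × 30.1% = 17337.6
  evening shift: 13,200 × 46.4% = 6124.8
  night shift: 49,200 × 25.8% = 12693.6
Estimated total = 36,156 → 36,200.

36,200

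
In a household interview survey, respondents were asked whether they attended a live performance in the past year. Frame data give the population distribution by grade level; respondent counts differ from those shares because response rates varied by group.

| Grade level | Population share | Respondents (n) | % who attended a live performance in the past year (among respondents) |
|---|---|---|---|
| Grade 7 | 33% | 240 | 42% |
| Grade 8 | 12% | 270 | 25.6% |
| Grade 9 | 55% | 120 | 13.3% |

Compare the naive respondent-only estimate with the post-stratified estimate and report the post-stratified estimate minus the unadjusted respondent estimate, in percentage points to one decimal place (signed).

-5.3 percentage points

Without adjustment, the pooled respondent share is:
  (240/630)×42 + (270/630)×25.6 + (120/630)×13.3 = 29.5048%
Reweighting by population grade level shares:
  0.33×42 + 0.12×25.6 + 0.55×13.3 = 24.247%
Difference = 24.247 − 29.5048 = -5.2578 pp.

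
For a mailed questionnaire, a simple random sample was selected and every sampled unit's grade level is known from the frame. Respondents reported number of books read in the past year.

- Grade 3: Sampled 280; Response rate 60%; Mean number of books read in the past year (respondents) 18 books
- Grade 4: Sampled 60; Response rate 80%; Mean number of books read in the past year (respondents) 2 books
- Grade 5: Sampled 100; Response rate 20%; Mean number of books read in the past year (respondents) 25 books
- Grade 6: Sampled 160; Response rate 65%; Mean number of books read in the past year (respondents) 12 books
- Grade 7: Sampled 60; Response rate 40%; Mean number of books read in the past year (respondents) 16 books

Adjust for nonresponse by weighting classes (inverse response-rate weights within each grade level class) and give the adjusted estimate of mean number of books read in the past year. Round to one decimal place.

With weight = n_sampled/n_responded per class, the weighted class total is n_sampled:
  Grade 3: 280 × 18 = 5040
  Grade 4: 60 × 2 = 120
  Grade 5: 100 × 25 = 2500
  Grade 6: 160 × 12 = 1920
  Grade 7: 60 × 16 = 960
Adjusted estimate = 10,540 / 660 = 15.9697 → 16.0.

16.0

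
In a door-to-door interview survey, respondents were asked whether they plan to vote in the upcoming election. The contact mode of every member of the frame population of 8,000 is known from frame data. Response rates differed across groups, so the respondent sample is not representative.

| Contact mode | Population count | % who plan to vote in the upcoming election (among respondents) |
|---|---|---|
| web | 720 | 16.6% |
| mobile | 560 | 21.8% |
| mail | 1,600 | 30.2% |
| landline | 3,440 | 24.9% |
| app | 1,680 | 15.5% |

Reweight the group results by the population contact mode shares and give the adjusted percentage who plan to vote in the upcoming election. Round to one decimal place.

Each cell contributes population-share × respondent value:
  web: (720/8,000) × 16.6 = 1.494
  mobile: (560/8,000) × 21.8 = 1.526
  mail: (1,600/8,000) × 30.2 = 6.04
  landline: (3,440/8,000) × 24.9 = 10.707
  app: (1,680/8,000) × 15.5 = 3.255
Post-stratified estimate = 23.022 → 23.0%.

23.0%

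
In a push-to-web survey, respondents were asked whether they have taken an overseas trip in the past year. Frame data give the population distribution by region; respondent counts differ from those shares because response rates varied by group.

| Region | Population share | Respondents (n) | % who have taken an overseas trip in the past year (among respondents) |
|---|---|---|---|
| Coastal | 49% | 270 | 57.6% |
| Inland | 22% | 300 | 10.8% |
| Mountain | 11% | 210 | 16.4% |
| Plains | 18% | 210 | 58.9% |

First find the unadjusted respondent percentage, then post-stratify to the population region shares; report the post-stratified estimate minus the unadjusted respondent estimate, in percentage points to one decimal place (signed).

+8.1 percentage points

Unadjusted (pooled respondent) estimate weights by respondent counts:
  (270/990)×57.6 + (300/990)×10.8 + (210/990)×16.4 + (210/990)×58.9 = 34.9545%
Post-stratifying to population shares instead:
  0.49×57.6 + 0.22×10.8 + 0.11×16.4 + 0.18×58.9 = 43.006%
Difference = 43.006 − 34.9545 = 8.0515 pp.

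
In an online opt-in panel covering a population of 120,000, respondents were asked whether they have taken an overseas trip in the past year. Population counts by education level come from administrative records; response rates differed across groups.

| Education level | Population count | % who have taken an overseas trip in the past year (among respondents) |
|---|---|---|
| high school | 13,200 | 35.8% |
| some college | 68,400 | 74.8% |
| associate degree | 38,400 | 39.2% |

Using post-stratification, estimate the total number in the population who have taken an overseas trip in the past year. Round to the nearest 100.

Estimated count per cell = population count × respondent percentage:
  high school: 13,200 × 35.8% = 4725.6
  some college: 68,400 × 74.8% = 51163.2
  associate degree: 38,400 × 39.2% = 15052.8
Estimated total = 70941.6 → 70,900.

70,900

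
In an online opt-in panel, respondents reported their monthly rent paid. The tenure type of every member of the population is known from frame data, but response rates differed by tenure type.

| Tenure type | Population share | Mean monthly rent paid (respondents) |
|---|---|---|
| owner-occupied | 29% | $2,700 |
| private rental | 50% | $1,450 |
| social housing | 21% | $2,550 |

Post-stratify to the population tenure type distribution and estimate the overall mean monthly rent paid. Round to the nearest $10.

Each cell contributes population-share × respondent value:
  owner-occupied: 0.29 × 2700 = 783
  private rental: 0.5 × 1450 = 725
  social housing: 0.21 × 2550 = 535.5
Post-stratified estimate = 2043.5 → $2,040.

$2,040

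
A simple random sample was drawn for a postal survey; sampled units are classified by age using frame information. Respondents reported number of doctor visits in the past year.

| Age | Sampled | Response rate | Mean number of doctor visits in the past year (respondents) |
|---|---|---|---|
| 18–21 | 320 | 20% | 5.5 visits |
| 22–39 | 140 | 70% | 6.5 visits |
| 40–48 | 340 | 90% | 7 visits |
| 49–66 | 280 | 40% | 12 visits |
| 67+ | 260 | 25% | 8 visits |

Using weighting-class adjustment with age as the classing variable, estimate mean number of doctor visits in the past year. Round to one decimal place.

Weighting each respondent by the inverse class response rate inflates each class back to its sampled size, so the class weight is n_sampled:
  18–21: 320 × 5.5 = 1760
  22–39: 140 × 6.5 = 910
  40–48: 340 × 7 = 2380
  49–66: 280 × 12 = 3360
  67+: 260 × 8 = 2080
Adjusted estimate = 10,490 / 1,340 = 7.82836 → 7.8.

7.8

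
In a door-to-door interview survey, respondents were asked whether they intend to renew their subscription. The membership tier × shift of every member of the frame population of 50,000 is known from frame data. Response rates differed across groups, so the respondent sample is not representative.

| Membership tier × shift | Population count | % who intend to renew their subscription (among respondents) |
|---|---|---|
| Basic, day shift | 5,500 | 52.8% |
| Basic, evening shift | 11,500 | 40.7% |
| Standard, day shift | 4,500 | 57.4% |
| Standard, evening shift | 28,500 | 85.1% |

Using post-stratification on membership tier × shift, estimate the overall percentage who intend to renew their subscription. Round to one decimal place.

68.8%

Post-stratification weights by population share, not respondent share:
  Basic, day shift: (5,500/50,000) × 52.8 = 5.808
  Basic, evening shift: (11,500/50,000) × 40.7 = 9.361
  Standard, day shift: (4,500/50,000) × 57.4 = 5.166
  Standard, evening shift: (28,500/50,000) × 85.1 = 48.507
Post-stratified estimate = 68.842 → 68.8%.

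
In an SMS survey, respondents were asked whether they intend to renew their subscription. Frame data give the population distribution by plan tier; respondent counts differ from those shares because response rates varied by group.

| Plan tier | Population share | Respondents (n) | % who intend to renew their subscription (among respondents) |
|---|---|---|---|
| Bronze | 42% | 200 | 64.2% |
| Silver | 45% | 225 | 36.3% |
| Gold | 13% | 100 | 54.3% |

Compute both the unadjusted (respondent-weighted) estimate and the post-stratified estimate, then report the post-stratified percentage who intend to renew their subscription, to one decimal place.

Unadjusted (pooled respondent) estimate weights by respondent counts:
  (200/525)×64.2 + (225/525)×36.3 + (100/525)×54.3 = 50.3571%
Post-stratified estimate weights by population shares:
  0.42×64.2 + 0.45×36.3 + 0.13×54.3 = 50.358%

50.4%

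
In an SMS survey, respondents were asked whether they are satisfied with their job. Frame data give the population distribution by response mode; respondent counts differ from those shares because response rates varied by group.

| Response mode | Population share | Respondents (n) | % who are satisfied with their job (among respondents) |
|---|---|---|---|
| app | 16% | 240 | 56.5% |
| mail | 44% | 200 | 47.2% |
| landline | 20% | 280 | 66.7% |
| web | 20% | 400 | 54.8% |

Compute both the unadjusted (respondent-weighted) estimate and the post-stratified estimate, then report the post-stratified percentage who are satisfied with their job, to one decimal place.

54.1%

Without adjustment, the pooled respondent share is:
  (240/1120)×56.5 + (200/1120)×47.2 + (280/1120)×66.7 + (400/1120)×54.8 = 56.7821%
Post-stratified estimate weights by population shares:
  0.16×56.5 + 0.44×47.2 + 0.2×66.7 + 0.2×54.8 = 54.108%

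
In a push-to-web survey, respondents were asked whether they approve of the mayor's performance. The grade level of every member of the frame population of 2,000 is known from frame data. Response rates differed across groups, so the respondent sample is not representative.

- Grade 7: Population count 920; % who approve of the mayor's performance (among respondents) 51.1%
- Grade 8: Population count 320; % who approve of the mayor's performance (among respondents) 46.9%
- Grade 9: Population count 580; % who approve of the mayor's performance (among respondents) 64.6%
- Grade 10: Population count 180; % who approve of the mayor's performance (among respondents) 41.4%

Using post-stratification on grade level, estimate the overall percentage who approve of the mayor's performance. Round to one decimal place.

Weight each group's respondent value by its population share:
  Grade 7: (920/2,000) × 51.1 = 23.506
  Grade 8: (320/2,000) × 46.9 = 7.504
  Grade 9: (580/2,000) × 64.6 = 18.734
  Grade 10: (180/2,000) × 41.4 = 3.726
Post-stratified estimate = 53.47 → 53.5%.

53.5%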